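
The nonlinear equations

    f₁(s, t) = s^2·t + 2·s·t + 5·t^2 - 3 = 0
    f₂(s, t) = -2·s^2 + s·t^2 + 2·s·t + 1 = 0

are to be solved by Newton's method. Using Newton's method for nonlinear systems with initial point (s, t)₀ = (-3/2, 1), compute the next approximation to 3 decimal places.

(-0.639, 0.958)

At (-3/2, 1): F = (1.250, -8.000).
Jacobian J = [[2·s·t + 2·t, s^2 + 2·s + 10·t], [-4·s + t^2 + 2·t, 2·s·t + 2·s]].
At the point, J = [[-1.000, 9.250], [9.000, -6.000]] (det J = -77.250).
Solving J·Δ = −F gives Δ = (0.861, -0.042).
Then the next iterate is (s, t)₁ = (-0.639, 0.958).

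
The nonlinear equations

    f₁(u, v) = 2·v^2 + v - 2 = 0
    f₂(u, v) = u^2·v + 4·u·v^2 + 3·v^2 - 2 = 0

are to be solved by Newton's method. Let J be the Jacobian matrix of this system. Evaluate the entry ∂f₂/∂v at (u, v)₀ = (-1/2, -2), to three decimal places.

-3.750

∂f₂/∂v = u^2 + 8·u·v + 6·v.
At (-1/2, -2) this is -3.750.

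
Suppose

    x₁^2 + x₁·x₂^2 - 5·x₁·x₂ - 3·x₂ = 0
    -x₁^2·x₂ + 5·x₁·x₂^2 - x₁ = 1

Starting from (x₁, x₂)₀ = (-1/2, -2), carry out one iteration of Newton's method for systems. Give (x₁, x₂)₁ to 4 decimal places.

(-0.5759, -0.8420)

At (-1/2, -2): F = (-0.7500, -10.0000).
Jacobian J = [[2·x₁ + x₂^2 - 5·x₂, 2·x₁·x₂ - 5·x₁ - 3], [-2·x₁·x₂ + 5·x₂^2 - 1, -x₁^2 + 10·x₁·x₂]].
At the point, J = [[13.0000, 1.5000], [17.0000, 9.7500]] (det J = 101.2500).
Solving J·Δ = −F gives Δ = (-0.0759, 1.1580).
Then the next iterate is (x₁, x₂)₁ = (-0.5759, -0.8420).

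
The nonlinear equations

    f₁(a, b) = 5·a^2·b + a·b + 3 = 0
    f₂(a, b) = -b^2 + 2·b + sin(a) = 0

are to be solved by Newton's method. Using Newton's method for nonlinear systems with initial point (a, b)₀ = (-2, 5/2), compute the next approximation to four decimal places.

At (-2, 5/2): F = (48.0000, -2.159297).
Jacobian J = [[10·a·b + b, 5·a^2 + a], [cos(a), -2·b + 2]].
At the point, J = [[-47.5000, 18.0000], [-0.416147, -3.0000]] (det J = 149.990643).
Solving J·Δ = −F gives Δ = (0.7009, -0.8170).
Then the next iterate is (a, b)₁ = (-1.2991, 1.6830).

(-1.2991, 1.6830)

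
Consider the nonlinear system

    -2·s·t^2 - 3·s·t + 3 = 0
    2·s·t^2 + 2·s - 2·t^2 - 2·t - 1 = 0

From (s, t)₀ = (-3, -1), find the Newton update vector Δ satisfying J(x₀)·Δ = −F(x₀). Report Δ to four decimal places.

At (-3, -1): F = (0.0000, -13.0000).
Jacobian J = [[-2·t^2 - 3·t, -4·s·t - 3·s], [2·t^2 + 2, 4·s·t - 4·t - 2]].
At the point, J = [[1.0000, -3.0000], [4.0000, 14.0000]] (det J = 26.0000).
Solving J·Δ = −F gives Δ = (1.5000, 0.5000).

(1.5000, 0.5000)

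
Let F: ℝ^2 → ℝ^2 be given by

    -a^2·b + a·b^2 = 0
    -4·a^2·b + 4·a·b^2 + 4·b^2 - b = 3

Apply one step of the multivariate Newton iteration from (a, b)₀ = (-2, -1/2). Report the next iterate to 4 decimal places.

At (-2, -1/2): F = (1.5000, 4.5000).
Jacobian J = [[-2·a·b + b^2, -a^2 + 2·a·b], [-8·a·b + 4·b^2, -4·a^2 + 8·a·b + 8·b - 1]].
At the point, J = [[-1.7500, -2.0000], [-7.0000, -13.0000]] (det J = 8.7500).
Solving J·Δ = −F gives Δ = (1.2000, -0.3000).
Then the next iterate is (a, b)₁ = (-0.8000, -0.8000).

(-0.8000, -0.8000)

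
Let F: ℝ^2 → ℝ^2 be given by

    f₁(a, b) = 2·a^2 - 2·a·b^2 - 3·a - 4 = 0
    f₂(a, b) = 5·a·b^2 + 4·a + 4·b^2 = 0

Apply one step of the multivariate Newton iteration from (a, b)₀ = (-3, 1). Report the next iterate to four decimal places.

At (-3, 1): F = (29.0000, -23.0000).
Jacobian J = [[4·a - 2·b^2 - 3, -4·a·b], [5·b^2 + 4, 10·a·b + 8·b]].
At the point, J = [[-17.0000, 12.0000], [9.0000, -22.0000]] (det J = 266.0000).
Solving J·Δ = −F gives Δ = (1.3609, -0.4887).
Then the next iterate is (a, b)₁ = (-1.6391, 0.5113).

(-1.6391, 0.5113)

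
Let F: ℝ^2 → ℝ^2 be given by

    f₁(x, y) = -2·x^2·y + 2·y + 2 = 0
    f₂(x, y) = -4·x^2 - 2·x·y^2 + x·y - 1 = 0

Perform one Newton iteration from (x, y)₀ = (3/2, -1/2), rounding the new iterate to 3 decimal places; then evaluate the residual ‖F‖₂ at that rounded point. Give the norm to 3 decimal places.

At (3/2, -1/2): F = (3.250, -11.500).
Jacobian J = [[-4·x·y, -2·x^2 + 2], [-8·x - 2·y^2 + y, -4·x·y + x]].
At the point, J = [[3.000, -2.500], [-13.000, 4.500]] (det J = -19.000).
Solving J·Δ = −F gives Δ = (-0.743, 0.408).
Then the next iterate is (x, y)₁ = (0.757, -0.092).
Re-evaluating at (0.757, -0.092): F = (1.92144, -3.37465), so ‖F‖₂ = 3.883.

3.883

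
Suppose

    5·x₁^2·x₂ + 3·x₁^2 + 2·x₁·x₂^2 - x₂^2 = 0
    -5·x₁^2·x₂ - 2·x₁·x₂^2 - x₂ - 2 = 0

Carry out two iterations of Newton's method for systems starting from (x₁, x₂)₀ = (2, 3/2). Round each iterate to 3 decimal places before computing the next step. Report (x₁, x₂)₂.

(0.931, 0.382)

At (2, 3/2): F = (48.750, -42.500).
Jacobian J = [[10·x₁·x₂ + 6·x₁ + 2·x₂^2, 5·x₁^2 + 4·x₁·x₂ - 2·x₂], [-10·x₁·x₂ - 2·x₂^2, -5·x₁^2 - 4·x₁·x₂ - 1]].
At the point, J = [[46.500, 29.000], [-34.500, -33.000]] (det J = -534.000).
Solving J·Δ = −F gives Δ = (-0.705, -0.551).
Then the next iterate is (x₁, x₂)₁ = (1.295, 0.949).
Round to (1.295, 0.949) and repeat: F = (14.42051, -13.23904), J = [[21.86075, 11.40294], [-14.09075, -14.30094]].
Δ = (-0.364, -0.567), so (x₁, x₂)₂ = (0.931, 0.382).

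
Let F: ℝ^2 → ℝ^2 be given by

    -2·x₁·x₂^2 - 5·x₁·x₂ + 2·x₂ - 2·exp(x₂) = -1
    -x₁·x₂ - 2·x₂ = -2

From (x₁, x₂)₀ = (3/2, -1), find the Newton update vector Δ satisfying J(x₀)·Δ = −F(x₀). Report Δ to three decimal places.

(-0.816, 1.338)

At (3/2, -1): F = (2.76424, 5.500).
Jacobian J = [[-2·x₂^2 - 5·x₂, -4·x₁·x₂ - 5·x₁ - 2·exp(x₂) + 2], [-x₂, -x₁ - 2]].
At the point, J = [[3.000, -0.23576], [1.000, -3.500]] (det J = -10.26424).
Solving J·Δ = −F gives Δ = (-0.816, 1.338).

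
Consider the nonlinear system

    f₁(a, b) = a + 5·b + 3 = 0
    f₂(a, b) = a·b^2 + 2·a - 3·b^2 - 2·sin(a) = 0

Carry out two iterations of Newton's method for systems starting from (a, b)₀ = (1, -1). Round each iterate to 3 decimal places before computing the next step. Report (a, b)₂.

(1.611, -0.922)

At (1, -1): F = (-1.000, -1.68294).
Jacobian J = [[1, 5], [b^2 - 2·cos(a) + 2, 2·a·b - 6·b]].
At the point, J = [[1.000, 5.000], [1.91940, 4.000]] (det J = -5.59698).
Solving J·Δ = −F gives Δ = (0.789, 0.042).
Then the next iterate is (a, b)₁ = (1.789, -0.958).
Round to (1.789, -0.958) and repeat: F = (-0.001, 0.51401), J = [[1.000, 5.000], [3.35072, 2.32028]].
Δ = (-0.178, 0.036), so (a, b)₂ = (1.611, -0.922).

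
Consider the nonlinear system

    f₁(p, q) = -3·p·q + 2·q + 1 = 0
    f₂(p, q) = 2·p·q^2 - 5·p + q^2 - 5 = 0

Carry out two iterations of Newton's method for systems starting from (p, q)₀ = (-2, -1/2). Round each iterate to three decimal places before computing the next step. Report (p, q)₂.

(-1.006, -0.194)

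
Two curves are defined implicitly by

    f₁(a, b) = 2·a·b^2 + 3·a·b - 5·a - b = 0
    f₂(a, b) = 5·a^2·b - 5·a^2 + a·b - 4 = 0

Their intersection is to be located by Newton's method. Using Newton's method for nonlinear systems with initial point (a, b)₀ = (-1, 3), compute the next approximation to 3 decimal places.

(-1.283, 1.049)

At (-1, 3): F = (-25.000, 3.000).
Jacobian J = [[2·b^2 + 3·b - 5, 4·a·b + 3·a - 1], [10·a·b - 10·a + b, 5·a^2 + a]].
At the point, J = [[22.000, -16.000], [-17.000, 4.000]] (det J = -184.000).
Solving J·Δ = −F gives Δ = (-0.283, -1.951).
Then the next iterate is (a, b)₁ = (-1.283, 1.049).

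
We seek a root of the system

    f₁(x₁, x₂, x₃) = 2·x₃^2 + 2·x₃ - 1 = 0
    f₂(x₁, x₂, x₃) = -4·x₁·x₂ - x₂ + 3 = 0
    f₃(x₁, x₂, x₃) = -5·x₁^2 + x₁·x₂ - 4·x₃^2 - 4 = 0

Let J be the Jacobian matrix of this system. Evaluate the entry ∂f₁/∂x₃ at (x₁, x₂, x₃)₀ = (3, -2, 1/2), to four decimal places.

4.0000

∂f₁/∂x₃ = 4·x₃ + 2.
At (3, -2, 1/2) this is 4.0000.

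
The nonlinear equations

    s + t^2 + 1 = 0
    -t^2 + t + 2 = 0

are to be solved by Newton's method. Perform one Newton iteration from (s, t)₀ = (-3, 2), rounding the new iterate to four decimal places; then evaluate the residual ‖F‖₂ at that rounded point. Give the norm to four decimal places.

At (-3, 2): F = (2.0000, 0.0000).
Jacobian J = [[1, 2·t], [0, -2·t + 1]].
At the point, J = [[1.0000, 4.0000], [0.0000, -3.0000]] (det J = -3.0000).
Solving J·Δ = −F gives Δ = (-2.0000, 0.0000).
Then the next iterate is (s, t)₁ = (-5.0000, 2.0000).
Re-evaluating at (-5.0000, 2.0000): F = (0.0000, 0.0000), so ‖F‖₂ = 0.0000.

0.0000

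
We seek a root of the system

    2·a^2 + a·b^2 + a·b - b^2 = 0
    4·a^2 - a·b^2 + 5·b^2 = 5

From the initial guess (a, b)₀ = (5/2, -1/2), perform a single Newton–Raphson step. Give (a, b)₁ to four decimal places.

At (5/2, -1/2): F = (11.6250, 20.6250).
Jacobian J = [[4·a + b^2 + b, 2·a·b + a - 2·b], [8·a - b^2, -2·a·b + 10·b]].
At the point, J = [[9.7500, 1.0000], [19.7500, -2.5000]] (det J = -44.1250).
Solving J·Δ = −F gives Δ = (-1.1261, -0.6459).
Then the next iterate is (a, b)₁ = (1.3739, -1.1459).

(1.3739, -1.1459)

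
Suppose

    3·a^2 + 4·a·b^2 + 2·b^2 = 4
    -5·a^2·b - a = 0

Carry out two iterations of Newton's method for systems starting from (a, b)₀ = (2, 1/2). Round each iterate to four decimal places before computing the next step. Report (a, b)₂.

At (2, 1/2): F = (10.5000, -12.0000).
Jacobian J = [[6·a + 4·b^2, 8·a·b + 4·b], [-10·a·b - 1, -5·a^2]].
At the point, J = [[13.0000, 10.0000], [-11.0000, -20.0000]] (det J = -150.0000).
Solving J·Δ = −F gives Δ = (-0.6000, -0.2700).
Then the next iterate is (a, b)₁ = (1.4000, 0.2300).
Round to (1.4000, 0.2300) and repeat: F = (2.282040, -3.6540), J = [[8.6116, 3.4960], [-4.2200, -9.8000]].
Δ = (-0.1377, -0.3136), so (a, b)₂ = (1.2623, -0.0836).

(1.2623, -0.0836)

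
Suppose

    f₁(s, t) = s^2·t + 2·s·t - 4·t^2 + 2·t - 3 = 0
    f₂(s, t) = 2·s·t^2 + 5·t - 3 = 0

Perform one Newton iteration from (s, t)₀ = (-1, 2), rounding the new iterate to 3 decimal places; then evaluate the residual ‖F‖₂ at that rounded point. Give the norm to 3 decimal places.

At (-1, 2): F = (-17.000, -1.000).
Jacobian J = [[2·s·t + 2·t, s^2 + 2·s - 8·t + 2], [2·t^2, 4·s·t + 5]].
At the point, J = [[0.000, -15.000], [8.000, -3.000]] (det J = 120.000).
Solving J·Δ = −F gives Δ = (-0.300, -1.133).
Then the next iterate is (s, t)₁ = (-1.300, 0.867).
Re-evaluating at (-1.300, 0.867): F = (-5.06173, -0.61939), so ‖F‖₂ = 5.099.

5.099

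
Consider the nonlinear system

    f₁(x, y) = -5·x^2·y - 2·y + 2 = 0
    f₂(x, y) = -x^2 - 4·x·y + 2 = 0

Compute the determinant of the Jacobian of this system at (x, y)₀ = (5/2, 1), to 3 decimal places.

-49.250

J = [[-10·x·y, -5·x^2 - 2], [-2·x - 4·y, -4·x]].
At the point, J = [[-25.000, -33.250], [-9.000, -10.000]].
det J = -49.250.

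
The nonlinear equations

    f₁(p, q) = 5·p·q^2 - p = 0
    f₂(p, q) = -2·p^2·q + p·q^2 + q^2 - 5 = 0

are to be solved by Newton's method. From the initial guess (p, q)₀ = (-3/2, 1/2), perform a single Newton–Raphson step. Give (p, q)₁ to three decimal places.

At (-3/2, 1/2): F = (-0.375, -7.375).
Jacobian J = [[5·q^2 - 1, 10·p·q], [-4·p·q + q^2, -2·p^2 + 2·p·q + 2·q]].
At the point, J = [[0.250, -7.500], [3.250, -5.000]] (det J = 23.125).
Solving J·Δ = −F gives Δ = (2.311, 0.027).
Then the next iterate is (p, q)₁ = (0.811, 0.527).

(0.811, 0.527)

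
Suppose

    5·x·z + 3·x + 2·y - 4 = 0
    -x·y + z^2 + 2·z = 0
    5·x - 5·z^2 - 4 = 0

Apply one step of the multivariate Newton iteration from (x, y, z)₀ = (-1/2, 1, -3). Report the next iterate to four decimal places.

At (-1/2, 1, -3): F = (4.0000, 3.5000, -51.5000).
Jacobian J = [[5·z + 3, 2, 5·x], [-y, -x, 2·z + 2], [5, 0, -10·z]].
At the point, J = [[-12.0000, 2.0000, -2.5000], [-1.0000, 0.5000, -4.0000], [5.0000, 0.0000, 30.0000]] (det J = -153.7500).
Solving J·Δ = −F gives Δ = (1.2854, 7.5902, 1.5024).
Then the next iterate is (x, y, z)₁ = (0.7854, 8.5902, -1.4976).

(0.7854, 8.5902, -1.4976)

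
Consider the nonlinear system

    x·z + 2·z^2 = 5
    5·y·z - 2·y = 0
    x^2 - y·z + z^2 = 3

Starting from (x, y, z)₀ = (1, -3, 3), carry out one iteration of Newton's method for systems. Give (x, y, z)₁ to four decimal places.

At (1, -3, 3): F = (16.0000, -39.0000, 16.0000).
Jacobian J = [[z, 0, x + 4·z], [0, 5·z - 2, 5·y], [2·x, -z, -y + 2·z]].
At the point, J = [[3.0000, 0.0000, 13.0000], [0.0000, 13.0000, -15.0000], [2.0000, -3.0000, 9.0000]] (det J = -122.0000).
Solving J·Δ = −F gives Δ = (-0.2541, 1.6475, -1.1721).
Then the next iterate is (x, y, z)₁ = (0.7459, -1.3525, 1.8279).

(0.7459, -1.3525, 1.8279)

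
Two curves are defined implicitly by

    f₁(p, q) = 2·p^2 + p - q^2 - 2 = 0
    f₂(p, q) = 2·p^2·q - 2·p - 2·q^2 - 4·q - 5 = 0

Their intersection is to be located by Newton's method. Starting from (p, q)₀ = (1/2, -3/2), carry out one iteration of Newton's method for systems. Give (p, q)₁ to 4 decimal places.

At (1/2, -3/2): F = (-3.2500, -5.2500).
Jacobian J = [[4·p + 1, -2·q], [4·p·q - 2, 2·p^2 - 4·q - 4]].
At the point, J = [[3.0000, 3.0000], [-5.0000, 2.5000]] (det J = 22.5000).
Solving J·Δ = −F gives Δ = (-0.3389, 1.4222).
Then the next iterate is (p, q)₁ = (0.1611, -0.0778).

(0.1611, -0.0778)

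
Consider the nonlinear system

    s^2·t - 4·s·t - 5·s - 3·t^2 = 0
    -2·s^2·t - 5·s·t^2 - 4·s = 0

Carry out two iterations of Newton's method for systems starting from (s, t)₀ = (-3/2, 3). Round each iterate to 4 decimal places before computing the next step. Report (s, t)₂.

At (-3/2, 3): F = (5.2500, 60.0000).
Jacobian J = [[2·s·t - 4·t - 5, s^2 - 4·s - 6·t], [-4·s·t - 5·t^2 - 4, -2·s^2 - 10·s·t]].
At the point, J = [[-26.0000, -9.7500], [-31.0000, 40.5000]] (det J = -1355.2500).
Solving J·Δ = −F gives Δ = (0.5885, -1.0310).
Then the next iterate is (s, t)₁ = (-0.9115, 1.9690).
Round to (-0.9115, 1.9690) and repeat: F = (1.741500, 18.043432), J = [[-16.465487, -7.337168], [-16.205831, 16.285771]].
Δ = (0.4153, -0.6947), so (s, t)₂ = (-0.4962, 1.2743).

(-0.4962, 1.2743)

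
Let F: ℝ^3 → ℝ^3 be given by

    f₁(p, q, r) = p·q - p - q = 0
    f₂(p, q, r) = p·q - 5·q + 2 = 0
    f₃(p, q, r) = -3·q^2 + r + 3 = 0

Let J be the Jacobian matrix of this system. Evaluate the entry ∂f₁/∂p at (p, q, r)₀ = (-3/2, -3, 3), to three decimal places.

∂f₁/∂p = q - 1.
At (-3/2, -3, 3) this is -4.000.

-4.000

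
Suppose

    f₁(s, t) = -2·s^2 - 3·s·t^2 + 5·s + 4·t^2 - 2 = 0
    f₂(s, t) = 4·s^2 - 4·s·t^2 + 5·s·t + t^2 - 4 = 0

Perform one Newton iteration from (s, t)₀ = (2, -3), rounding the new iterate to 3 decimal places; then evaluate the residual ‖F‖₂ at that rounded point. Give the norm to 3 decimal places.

16.879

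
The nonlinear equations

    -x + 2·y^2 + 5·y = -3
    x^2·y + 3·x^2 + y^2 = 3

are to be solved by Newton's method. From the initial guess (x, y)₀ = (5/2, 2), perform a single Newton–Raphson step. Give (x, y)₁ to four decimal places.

(1.8151, 0.5242)

At (5/2, 2): F = (18.5000, 32.2500).
Jacobian J = [[-1, 4·y + 5], [2·x·y + 6·x, x^2 + 2·y]].
At the point, J = [[-1.0000, 13.0000], [25.0000, 10.2500]] (det J = -335.2500).
Solving J·Δ = −F gives Δ = (-0.6849, -1.4758).
Then the next iterate is (x, y)₁ = (1.8151, 0.5242).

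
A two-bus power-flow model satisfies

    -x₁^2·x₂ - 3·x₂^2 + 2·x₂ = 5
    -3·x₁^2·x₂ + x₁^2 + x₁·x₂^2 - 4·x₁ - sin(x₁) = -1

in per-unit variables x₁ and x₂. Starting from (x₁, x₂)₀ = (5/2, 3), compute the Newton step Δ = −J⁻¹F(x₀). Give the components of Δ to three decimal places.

(-0.933, -1.382)

At (5/2, 3): F = (-44.750, -37.09847).
Jacobian J = [[-2·x₁·x₂, -x₁^2 - 6·x₂ + 2], [-6·x₁·x₂ + 2·x₁ + x₂^2 - cos(x₁) - 4, -3·x₁^2 + 2·x₁·x₂]].
At the point, J = [[-15.000, -22.250], [-34.19886, -3.750]] (det J = -704.67455).
Solving J·Δ = −F gives Δ = (-0.933, -1.382).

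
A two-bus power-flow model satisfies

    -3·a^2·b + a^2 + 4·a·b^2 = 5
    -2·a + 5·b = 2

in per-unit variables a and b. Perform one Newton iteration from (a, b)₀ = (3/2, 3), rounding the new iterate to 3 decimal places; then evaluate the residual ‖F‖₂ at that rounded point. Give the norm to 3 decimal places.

6.196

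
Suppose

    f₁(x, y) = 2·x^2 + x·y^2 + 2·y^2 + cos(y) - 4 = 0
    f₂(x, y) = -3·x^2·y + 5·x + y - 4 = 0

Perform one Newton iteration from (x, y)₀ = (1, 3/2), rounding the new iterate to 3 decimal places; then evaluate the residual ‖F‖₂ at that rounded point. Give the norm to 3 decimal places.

1.358

At (1, 3/2): F = (4.82074, -2.000).
Jacobian J = [[4·x + y^2, 2·x·y + 4·y - sin(y)], [-6·x·y + 5, -3·x^2 + 1]].
At the point, J = [[6.250, 8.00251], [-4.000, -2.000]] (det J = 19.51002).
Solving J·Δ = −F gives Δ = (-0.326, -0.348).
Then the next iterate is (x, y)₁ = (0.674, 1.152).
Re-evaluating at (0.674, 1.152): F = (0.86389, -1.04798), so ‖F‖₂ = 1.358.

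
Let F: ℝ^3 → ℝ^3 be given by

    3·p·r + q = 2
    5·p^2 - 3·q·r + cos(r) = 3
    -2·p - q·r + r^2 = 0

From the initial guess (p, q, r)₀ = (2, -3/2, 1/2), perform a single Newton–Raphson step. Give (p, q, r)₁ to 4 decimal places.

At (2, -3/2, 1/2): F = (-0.5000, 20.127583, -3.0000).
Jacobian J = [[3·r, 1, 3·p], [10·p, -3·r, -3·q - sin(r)], [-2, -r, -q + 2·r]].
At the point, J = [[1.5000, 1.0000, 6.0000], [20.0000, -1.5000, 4.020574], [-2.0000, -0.5000, 2.5000]] (det J = -138.650718).
Solving J·Δ = −F gives Δ = (-1.0739, 0.0297, 0.3468).
Then the next iterate is (p, q, r)₁ = (0.9261, -1.4703, 0.8468).

(0.9261, -1.4703, 0.8468)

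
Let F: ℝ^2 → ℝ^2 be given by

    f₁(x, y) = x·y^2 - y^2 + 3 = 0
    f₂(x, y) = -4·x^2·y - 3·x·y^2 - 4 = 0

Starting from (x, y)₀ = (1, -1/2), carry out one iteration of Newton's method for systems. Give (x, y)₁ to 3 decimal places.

(-11.000, -42.250)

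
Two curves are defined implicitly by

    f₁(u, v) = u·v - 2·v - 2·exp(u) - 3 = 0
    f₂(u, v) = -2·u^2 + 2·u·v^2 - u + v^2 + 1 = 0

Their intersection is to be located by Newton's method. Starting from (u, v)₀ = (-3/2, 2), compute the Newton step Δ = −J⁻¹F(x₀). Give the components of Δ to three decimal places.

(-1.469, -3.637)

At (-3/2, 2): F = (-10.44626, -10.000).
Jacobian J = [[v - 2·exp(u), u - 2], [-4·u + 2·v^2 - 1, 4·u·v + 2·v]].
At the point, J = [[1.55374, -3.500], [13.000, -8.000]] (det J = 33.07008).
Solving J·Δ = −F gives Δ = (-1.469, -3.637).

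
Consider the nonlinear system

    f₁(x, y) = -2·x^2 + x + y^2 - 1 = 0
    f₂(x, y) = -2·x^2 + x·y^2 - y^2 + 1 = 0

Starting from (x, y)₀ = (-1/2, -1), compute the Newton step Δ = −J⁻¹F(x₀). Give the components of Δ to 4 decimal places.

(0.3333, 0.0000)

At (-1/2, -1): F = (-1.0000, -1.0000).
Jacobian J = [[-4·x + 1, 2·y], [-4·x + y^2, 2·x·y - 2·y]].
At the point, J = [[3.0000, -2.0000], [3.0000, 3.0000]] (det J = 15.0000).
Solving J·Δ = −F gives Δ = (0.3333, 0.0000).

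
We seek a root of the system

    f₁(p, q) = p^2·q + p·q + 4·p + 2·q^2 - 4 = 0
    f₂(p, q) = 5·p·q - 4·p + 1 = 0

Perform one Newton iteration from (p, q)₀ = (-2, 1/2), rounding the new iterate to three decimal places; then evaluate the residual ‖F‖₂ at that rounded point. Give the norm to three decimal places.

At (-2, 1/2): F = (-10.500, 4.000).
Jacobian J = [[2·p·q + q + 4, p^2 + p + 4·q], [5·q - 4, 5·p]].
At the point, J = [[2.500, 4.000], [-1.500, -10.000]] (det J = -19.000).
Solving J·Δ = −F gives Δ = (4.684, -0.303).
Then the next iterate is (p, q)₁ = (2.684, 0.197).
Re-evaluating at (2.684, 0.197): F = (8.76153, -7.09226), so ‖F‖₂ = 11.272.

11.272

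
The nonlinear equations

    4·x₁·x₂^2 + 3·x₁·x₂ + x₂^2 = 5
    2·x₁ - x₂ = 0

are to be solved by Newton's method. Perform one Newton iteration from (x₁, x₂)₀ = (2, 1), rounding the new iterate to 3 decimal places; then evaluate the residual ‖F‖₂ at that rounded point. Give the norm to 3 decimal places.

At (2, 1): F = (10.000, 3.000).
Jacobian J = [[4·x₂^2 + 3·x₂, 8·x₁·x₂ + 3·x₁ + 2·x₂], [2, -1]].
At the point, J = [[7.000, 24.000], [2.000, -1.000]] (det J = -55.000).
Solving J·Δ = −F gives Δ = (-1.491, 0.018).
Then the next iterate is (x₁, x₂)₁ = (0.509, 1.018).
Re-evaluating at (0.509, 1.018): F = (-0.29923, 0.000), so ‖F‖₂ = 0.299.

0.299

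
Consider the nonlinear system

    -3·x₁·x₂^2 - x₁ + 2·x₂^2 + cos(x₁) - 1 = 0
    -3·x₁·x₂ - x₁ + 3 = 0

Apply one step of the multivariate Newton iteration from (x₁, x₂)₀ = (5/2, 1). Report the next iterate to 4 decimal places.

(2.1329, 0.2624)

At (5/2, 1): F = (-9.801144, -7.0000).
Jacobian J = [[-3·x₂^2 - sin(x₁) - 1, -6·x₁·x₂ + 4·x₂], [-3·x₂ - 1, -3·x₁]].
At the point, J = [[-4.598472, -11.0000], [-4.0000, -7.5000]] (det J = -9.511459).
Solving J·Δ = −F gives Δ = (-0.3671, -0.7376).
Then the next iterate is (x₁, x₂)₁ = (2.1329, 0.2624).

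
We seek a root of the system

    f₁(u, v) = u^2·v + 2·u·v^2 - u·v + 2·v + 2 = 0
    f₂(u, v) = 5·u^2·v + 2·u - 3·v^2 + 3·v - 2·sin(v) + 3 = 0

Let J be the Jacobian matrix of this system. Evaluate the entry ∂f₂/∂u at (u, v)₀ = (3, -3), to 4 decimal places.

∂f₂/∂u = 10·u·v + 2.
At (3, -3) this is -88.0000.

-88.0000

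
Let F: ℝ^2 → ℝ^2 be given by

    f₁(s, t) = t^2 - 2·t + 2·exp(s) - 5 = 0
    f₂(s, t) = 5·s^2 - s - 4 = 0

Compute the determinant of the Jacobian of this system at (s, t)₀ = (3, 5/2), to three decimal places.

-87.000

J = [[2·exp(s), 2·t - 2], [10·s - 1, 0]].
At the point, J = [[40.17107, 3.000], [29.000, 0.000]].
det J = -87.000.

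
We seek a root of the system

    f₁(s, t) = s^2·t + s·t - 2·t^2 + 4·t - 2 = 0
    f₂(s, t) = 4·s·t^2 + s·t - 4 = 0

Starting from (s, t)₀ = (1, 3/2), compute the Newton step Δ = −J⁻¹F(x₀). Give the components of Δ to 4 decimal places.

(-0.5556, -0.0513)

At (1, 3/2): F = (2.5000, 6.5000).
Jacobian J = [[2·s·t + t, s^2 + s - 4·t + 4], [4·t^2 + t, 8·s·t + s]].
At the point, J = [[4.5000, 0.0000], [10.5000, 13.0000]] (det J = 58.5000).
Solving J·Δ = −F gives Δ = (-0.5556, -0.0513).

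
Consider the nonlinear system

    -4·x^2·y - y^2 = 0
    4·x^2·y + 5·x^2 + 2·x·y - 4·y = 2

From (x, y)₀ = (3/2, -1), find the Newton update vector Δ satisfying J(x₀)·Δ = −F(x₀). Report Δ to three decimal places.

At (3/2, -1): F = (8.000, 1.250).
Jacobian J = [[-8·x·y, -4·x^2 - 2·y], [8·x·y + 10·x + 2·y, 4·x^2 + 2·x - 4]].
At the point, J = [[12.000, -7.000], [1.000, 8.000]] (det J = 103.000).
Solving J·Δ = −F gives Δ = (-0.706, -0.068).

(-0.706, -0.068)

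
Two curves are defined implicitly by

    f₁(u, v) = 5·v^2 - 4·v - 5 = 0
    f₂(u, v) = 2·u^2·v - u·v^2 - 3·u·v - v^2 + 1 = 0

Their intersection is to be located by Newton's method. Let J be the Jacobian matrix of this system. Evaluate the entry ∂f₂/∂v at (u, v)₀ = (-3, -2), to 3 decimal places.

19.000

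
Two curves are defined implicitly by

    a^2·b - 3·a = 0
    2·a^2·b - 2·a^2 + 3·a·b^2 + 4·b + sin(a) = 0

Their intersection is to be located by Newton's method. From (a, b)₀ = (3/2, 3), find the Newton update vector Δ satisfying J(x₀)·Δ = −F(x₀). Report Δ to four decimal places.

(0.4856, -2.2949)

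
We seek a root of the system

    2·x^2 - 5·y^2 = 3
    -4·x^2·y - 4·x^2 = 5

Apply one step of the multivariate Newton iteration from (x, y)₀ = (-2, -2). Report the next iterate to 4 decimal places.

(-2.0446, -1.2679)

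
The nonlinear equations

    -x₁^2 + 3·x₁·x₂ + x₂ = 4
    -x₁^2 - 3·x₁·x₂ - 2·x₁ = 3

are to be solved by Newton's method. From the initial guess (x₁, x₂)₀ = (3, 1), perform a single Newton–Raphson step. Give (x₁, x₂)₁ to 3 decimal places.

(0.832, 0.650)

At (3, 1): F = (-3.000, -27.000).
Jacobian J = [[-2·x₁ + 3·x₂, 3·x₁ + 1], [-2·x₁ - 3·x₂ - 2, -3·x₁]].
At the point, J = [[-3.000, 10.000], [-11.000, -9.000]] (det J = 137.000).
Solving J·Δ = −F gives Δ = (-2.168, -0.350).
Then the next iterate is (x₁, x₂)₁ = (0.832, 0.650).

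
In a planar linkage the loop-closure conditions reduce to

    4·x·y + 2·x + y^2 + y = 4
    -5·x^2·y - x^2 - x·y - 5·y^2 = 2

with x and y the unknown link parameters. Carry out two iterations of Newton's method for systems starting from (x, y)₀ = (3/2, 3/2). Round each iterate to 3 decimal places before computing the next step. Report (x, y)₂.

At (3/2, 3/2): F = (11.750, -34.625).
Jacobian J = [[4·y + 2, 4·x + 2·y + 1], [-10·x·y - 2·x - y, -5·x^2 - x - 10·y]].
At the point, J = [[8.000, 10.000], [-27.000, -27.750]] (det J = 48.000).
Solving J·Δ = −F gives Δ = (-0.421, -0.839).
Then the next iterate is (x, y)₁ = (1.079, 0.661).
Round to (1.079, 0.661) and repeat: F = (2.10880, -9.90988), J = [[4.644, 6.638], [-9.95119, -13.51020]].
Δ = (-11.251, 7.553), so (x, y)₂ = (-10.172, 8.214).

(-10.172, 8.214)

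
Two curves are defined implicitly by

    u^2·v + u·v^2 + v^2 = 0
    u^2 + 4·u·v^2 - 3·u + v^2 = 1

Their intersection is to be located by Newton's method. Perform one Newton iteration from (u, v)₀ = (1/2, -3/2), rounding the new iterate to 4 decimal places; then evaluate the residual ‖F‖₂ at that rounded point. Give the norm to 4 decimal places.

0.6622

At (1/2, -3/2): F = (3.0000, 4.5000).
Jacobian J = [[2·u·v + v^2, u^2 + 2·u·v + 2·v], [2·u + 4·v^2 - 3, 8·u·v + 2·v]].
At the point, J = [[0.7500, -4.2500], [7.0000, -9.0000]] (det J = 23.0000).
Solving J·Δ = −F gives Δ = (0.3424, 0.7663).
Then the next iterate is (u, v)₁ = (0.8424, -0.7337).
Re-evaluating at (0.8424, -0.7337): F = (0.471132, -0.465338), so ‖F‖₂ = 0.6622.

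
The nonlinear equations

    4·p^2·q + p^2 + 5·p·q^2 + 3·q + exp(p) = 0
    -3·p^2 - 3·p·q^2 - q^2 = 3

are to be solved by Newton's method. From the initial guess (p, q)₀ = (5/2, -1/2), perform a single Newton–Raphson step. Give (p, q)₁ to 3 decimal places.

At (5/2, -1/2): F = (7.55749, -23.875).
Jacobian J = [[8·p·q + 2·p + 5·q^2 + exp(p), 4·p^2 + 10·p·q + 3], [-6·p - 3·q^2, -6·p·q - 2·q]].
At the point, J = [[8.43249, 15.500], [-15.750, 8.500]] (det J = 315.80120).
Solving J·Δ = −F gives Δ = (-1.375, 0.261).
Then the next iterate is (p, q)₁ = (1.125, -0.239).

(1.125, -0.239)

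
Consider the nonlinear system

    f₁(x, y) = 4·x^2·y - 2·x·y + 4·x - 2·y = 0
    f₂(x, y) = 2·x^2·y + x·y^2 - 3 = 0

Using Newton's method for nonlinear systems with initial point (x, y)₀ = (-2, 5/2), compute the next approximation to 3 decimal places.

(-1.530, 1.516)

At (-2, 5/2): F = (37.000, 4.500).
Jacobian J = [[8·x·y - 2·y + 4, 4·x^2 - 2·x - 2], [4·x·y + y^2, 2·x^2 + 2·x·y]].
At the point, J = [[-41.000, 18.000], [-13.750, -2.000]] (det J = 329.500).
Solving J·Δ = −F gives Δ = (0.470, -0.984).
Then the next iterate is (x, y)₁ = (-1.530, 1.516).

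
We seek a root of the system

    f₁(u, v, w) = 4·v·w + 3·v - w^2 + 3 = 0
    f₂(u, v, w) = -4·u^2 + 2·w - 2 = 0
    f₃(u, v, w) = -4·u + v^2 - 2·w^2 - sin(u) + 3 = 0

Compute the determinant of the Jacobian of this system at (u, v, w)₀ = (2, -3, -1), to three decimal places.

J = [[0, 4·w + 3, 4·v - 2·w], [-8·u, 0, 2], [-cos(u) - 4, 2·v, -4·w]].
At the point, J = [[0.000, -1.000, -10.000], [-16.000, 0.000, 2.000], [-3.58385, -6.000, 4.000]].
det J = -1016.832.

-1016.832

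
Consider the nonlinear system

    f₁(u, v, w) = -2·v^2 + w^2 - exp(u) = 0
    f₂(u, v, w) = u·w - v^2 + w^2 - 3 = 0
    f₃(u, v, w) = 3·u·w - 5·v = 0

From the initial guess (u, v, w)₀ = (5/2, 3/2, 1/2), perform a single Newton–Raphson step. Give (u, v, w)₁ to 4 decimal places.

(2.5063, -1.5019, -1.0025)

At (5/2, 3/2, 1/2): F = (-16.432494, -3.7500, -3.7500).
Jacobian J = [[-exp(u), -4·v, 2·w], [w, -2·v, u + 2·w], [3·w, -5, 3·u]].
At the point, J = [[-12.182494, -6.0000, 1.0000], [0.5000, -3.0000, 3.5000], [1.5000, -5.0000, 7.5000]] (det J = 53.912470).
Solving J·Δ = −F gives Δ = (0.0063, -3.0019, -1.5025).
Then the next iterate is (u, v, w)₁ = (2.5063, -1.5019, -1.0025).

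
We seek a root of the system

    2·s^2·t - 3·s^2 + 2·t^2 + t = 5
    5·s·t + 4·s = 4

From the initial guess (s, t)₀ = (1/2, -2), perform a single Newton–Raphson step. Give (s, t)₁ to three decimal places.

At (1/2, -2): F = (-0.750, -7.000).
Jacobian J = [[4·s·t - 6·s, 2·s^2 + 4·t + 1], [5·t + 4, 5·s]].
At the point, J = [[-7.000, -6.500], [-6.000, 2.500]] (det J = -56.500).
Solving J·Δ = −F gives Δ = (-0.838, 0.788).
Then the next iterate is (s, t)₁ = (-0.338, -1.212).

(-0.338, -1.212)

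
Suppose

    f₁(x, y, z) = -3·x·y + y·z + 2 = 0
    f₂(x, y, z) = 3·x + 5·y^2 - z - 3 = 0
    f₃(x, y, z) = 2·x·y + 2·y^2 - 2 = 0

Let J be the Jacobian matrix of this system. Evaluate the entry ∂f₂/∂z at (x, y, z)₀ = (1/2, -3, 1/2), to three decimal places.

∂f₂/∂z = -1.
At (1/2, -3, 1/2) this is -1.000.

-1.000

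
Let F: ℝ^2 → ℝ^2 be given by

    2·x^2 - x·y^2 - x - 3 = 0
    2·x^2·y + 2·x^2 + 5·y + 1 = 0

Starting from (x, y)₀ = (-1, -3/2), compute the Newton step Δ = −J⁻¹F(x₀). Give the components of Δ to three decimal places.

At (-1, -3/2): F = (2.250, -7.500).
Jacobian J = [[4·x - y^2 - 1, -2·x·y], [4·x·y + 4·x, 2·x^2 + 5]].
At the point, J = [[-7.250, -3.000], [2.000, 7.000]] (det J = -44.750).
Solving J·Δ = −F gives Δ = (-0.151, 1.115).

(-0.151, 1.115)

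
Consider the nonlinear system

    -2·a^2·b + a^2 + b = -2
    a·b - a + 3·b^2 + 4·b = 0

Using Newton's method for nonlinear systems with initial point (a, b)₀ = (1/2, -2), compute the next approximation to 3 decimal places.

(0.205, -1.549)

At (1/2, -2): F = (1.250, 2.500).
Jacobian J = [[-4·a·b + 2·a, -2·a^2 + 1], [b - 1, a + 6·b + 4]].
At the point, J = [[5.000, 0.500], [-3.000, -7.500]] (det J = -36.000).
Solving J·Δ = −F gives Δ = (-0.295, 0.451).
Then the next iterate is (a, b)₁ = (0.205, -1.549).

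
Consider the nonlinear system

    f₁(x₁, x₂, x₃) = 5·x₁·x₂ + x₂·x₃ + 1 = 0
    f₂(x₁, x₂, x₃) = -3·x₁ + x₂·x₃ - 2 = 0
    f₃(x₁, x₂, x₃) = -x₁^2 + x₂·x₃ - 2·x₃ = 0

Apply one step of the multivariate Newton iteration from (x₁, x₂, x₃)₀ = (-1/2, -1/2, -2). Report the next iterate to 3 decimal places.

At (-1/2, -1/2, -2): F = (3.250, 0.500, 4.750).
Jacobian J = [[5·x₂, 5·x₁ + x₃, x₂], [-3, x₃, x₂], [-2·x₁, x₃, x₂ - 2]].
At the point, J = [[-2.500, -4.500, -0.500], [-3.000, -2.000, -0.500], [1.000, -2.000, -2.500]] (det J = 22.000).
Solving J·Δ = −F gives Δ = (-0.628, 0.974, 0.869).
Then the next iterate is (x₁, x₂, x₃)₁ = (-1.128, 0.474, -1.131).

(-1.128, 0.474, -1.131)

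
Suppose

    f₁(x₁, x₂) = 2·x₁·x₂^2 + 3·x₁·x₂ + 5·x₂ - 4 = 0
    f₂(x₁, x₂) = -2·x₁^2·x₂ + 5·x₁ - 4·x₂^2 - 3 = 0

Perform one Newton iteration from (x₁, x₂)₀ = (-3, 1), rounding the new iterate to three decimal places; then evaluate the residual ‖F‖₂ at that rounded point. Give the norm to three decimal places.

At (-3, 1): F = (-14.000, -40.000).
Jacobian J = [[2·x₂^2 + 3·x₂, 4·x₁·x₂ + 3·x₁ + 5], [-4·x₁·x₂ + 5, -2·x₁^2 - 8·x₂]].
At the point, J = [[5.000, -16.000], [17.000, -26.000]] (det J = 142.000).
Solving J·Δ = −F gives Δ = (1.944, -0.268).
Then the next iterate is (x₁, x₂)₁ = (-1.056, 0.732).
Re-evaluating at (-1.056, 0.732): F = (-3.79064, -12.05586), so ‖F‖₂ = 12.638.

12.638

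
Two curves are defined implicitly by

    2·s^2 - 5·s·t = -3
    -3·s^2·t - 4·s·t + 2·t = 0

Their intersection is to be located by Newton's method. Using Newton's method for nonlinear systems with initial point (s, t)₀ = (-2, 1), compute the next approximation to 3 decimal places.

(-2.407, -1.630)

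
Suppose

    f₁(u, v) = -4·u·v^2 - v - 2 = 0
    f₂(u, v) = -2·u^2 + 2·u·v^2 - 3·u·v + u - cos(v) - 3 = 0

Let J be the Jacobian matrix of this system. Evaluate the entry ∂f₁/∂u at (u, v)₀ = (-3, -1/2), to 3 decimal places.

∂f₁/∂u = -4·v^2.
At (-3, -1/2) this is -1.000.

-1.000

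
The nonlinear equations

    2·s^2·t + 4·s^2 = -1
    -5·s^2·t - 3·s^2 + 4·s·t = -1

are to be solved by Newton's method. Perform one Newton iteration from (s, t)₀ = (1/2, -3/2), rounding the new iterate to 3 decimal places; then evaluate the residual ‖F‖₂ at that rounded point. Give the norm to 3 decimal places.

At (1/2, -3/2): F = (1.250, -0.875).
Jacobian J = [[4·s·t + 8·s, 2·s^2], [-10·s·t - 6·s + 4·t, -5·s^2 + 4·s]].
At the point, J = [[1.000, 0.500], [-1.500, 0.750]] (det J = 1.500).
Solving J·Δ = −F gives Δ = (-0.917, -0.667).
Then the next iterate is (s, t)₁ = (-0.417, -2.167).
Re-evaluating at (-0.417, -2.167): F = (0.94192, 5.97698), so ‖F‖₂ = 6.051.

6.051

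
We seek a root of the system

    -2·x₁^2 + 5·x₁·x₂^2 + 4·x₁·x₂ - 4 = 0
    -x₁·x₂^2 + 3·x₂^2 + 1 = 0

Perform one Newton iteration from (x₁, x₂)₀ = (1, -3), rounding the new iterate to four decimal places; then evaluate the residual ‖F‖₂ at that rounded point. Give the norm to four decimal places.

5.7659

At (1, -3): F = (27.0000, 19.0000).
Jacobian J = [[-4·x₁ + 5·x₂^2 + 4·x₂, 10·x₁·x₂ + 4·x₁], [-x₂^2, -2·x₁·x₂ + 6·x₂]].
At the point, J = [[29.0000, -26.0000], [-9.0000, -12.0000]] (det J = -582.0000).
Solving J·Δ = −F gives Δ = (0.2921, 1.3643).
Then the next iterate is (x₁, x₂)₁ = (1.2921, -1.6357).
Re-evaluating at (1.2921, -1.6357): F = (1.492165, 5.569511), so ‖F‖₂ = 5.7659.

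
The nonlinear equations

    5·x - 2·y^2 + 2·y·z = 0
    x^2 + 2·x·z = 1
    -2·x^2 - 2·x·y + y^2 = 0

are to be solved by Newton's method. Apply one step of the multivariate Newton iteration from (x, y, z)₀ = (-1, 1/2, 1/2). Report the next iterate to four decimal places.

(0.0455, -0.2955, -0.5227)

At (-1, 1/2, 1/2): F = (-5.0000, -1.0000, -0.7500).
Jacobian J = [[5, -4·y + 2·z, 2·y], [2·x + 2·z, 0, 2·x], [-4·x - 2·y, -2·x + 2·y, 0]].
At the point, J = [[5.0000, -1.0000, 1.0000], [-1.0000, 0.0000, -2.0000], [3.0000, 3.0000, 0.0000]] (det J = 33.0000).
Solving J·Δ = −F gives Δ = (1.0455, -0.7955, -1.0227).
Then the next iterate is (x, y, z)₁ = (0.0455, -0.2955, -0.5227).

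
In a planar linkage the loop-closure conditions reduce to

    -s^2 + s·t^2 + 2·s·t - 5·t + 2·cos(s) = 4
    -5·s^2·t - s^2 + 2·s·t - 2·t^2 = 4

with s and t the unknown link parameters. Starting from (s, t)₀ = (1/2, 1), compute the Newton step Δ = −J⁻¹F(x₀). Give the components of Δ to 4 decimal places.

(0.3640, -1.8720)

At (1/2, 1): F = (-5.994835, -6.5000).
Jacobian J = [[-2·s + t^2 + 2·t - 2·sin(s), 2·s·t + 2·s - 5], [-10·s·t - 2·s + 2·t, -5·s^2 + 2·s - 4·t]].
At the point, J = [[1.041149, -3.0000], [-4.0000, -4.2500]] (det J = -16.424883).
Solving J·Δ = −F gives Δ = (0.3640, -1.8720).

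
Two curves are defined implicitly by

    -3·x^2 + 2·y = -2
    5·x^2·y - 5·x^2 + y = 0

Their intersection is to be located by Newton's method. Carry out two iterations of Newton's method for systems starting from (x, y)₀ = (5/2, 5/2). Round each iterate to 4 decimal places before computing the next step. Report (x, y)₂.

At (5/2, 5/2): F = (-11.7500, 49.3750).
Jacobian J = [[-6·x, 2], [10·x·y - 10·x, 5·x^2 + 1]].
At the point, J = [[-15.0000, 2.0000], [37.5000, 32.2500]] (det J = -558.7500).
Solving J·Δ = −F gives Δ = (-0.8549, -0.5369).
Then the next iterate is (x, y)₁ = (1.6451, 1.9631).
Round to (1.6451, 1.9631) and repeat: F = (-2.192862, 14.995548), J = [[-9.8706, 2.0000], [15.843958, 14.531770]].
Δ = (-0.3532, -0.6468), so (x, y)₂ = (1.2919, 1.3163).

(1.2919, 1.3163)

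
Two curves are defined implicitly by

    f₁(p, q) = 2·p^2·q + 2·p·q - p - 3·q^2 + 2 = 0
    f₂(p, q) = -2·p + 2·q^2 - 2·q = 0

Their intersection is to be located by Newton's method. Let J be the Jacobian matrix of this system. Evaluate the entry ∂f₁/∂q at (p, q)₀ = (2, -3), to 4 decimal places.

30.0000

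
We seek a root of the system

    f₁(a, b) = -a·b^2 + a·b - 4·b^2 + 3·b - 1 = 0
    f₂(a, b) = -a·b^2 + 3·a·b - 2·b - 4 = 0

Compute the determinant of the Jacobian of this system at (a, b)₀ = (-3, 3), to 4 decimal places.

-42.0000

J = [[-b^2 + b, -2·a·b + a - 8·b + 3], [-b^2 + 3·b, -2·a·b + 3·a - 2]].
At the point, J = [[-6.0000, -6.0000], [0.0000, 7.0000]].
det J = -42.0000.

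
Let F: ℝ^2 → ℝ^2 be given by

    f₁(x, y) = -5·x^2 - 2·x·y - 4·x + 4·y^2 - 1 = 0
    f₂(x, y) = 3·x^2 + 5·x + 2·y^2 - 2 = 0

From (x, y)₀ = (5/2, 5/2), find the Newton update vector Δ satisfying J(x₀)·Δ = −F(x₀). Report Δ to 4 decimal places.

(-1.4434, -1.2883)

At (5/2, 5/2): F = (-29.7500, 41.7500).
Jacobian J = [[-10·x - 2·y - 4, -2·x + 8·y], [6·x + 5, 4·y]].
At the point, J = [[-34.0000, 15.0000], [20.0000, 10.0000]] (det J = -640.0000).
Solving J·Δ = −F gives Δ = (-1.4434, -1.2883).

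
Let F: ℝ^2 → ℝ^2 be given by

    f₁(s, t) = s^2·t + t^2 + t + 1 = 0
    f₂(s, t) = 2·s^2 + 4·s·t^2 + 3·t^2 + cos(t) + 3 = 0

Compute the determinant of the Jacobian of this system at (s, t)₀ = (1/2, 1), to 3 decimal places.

J = [[2·s·t, s^2 + 2·t + 1], [4·s + 4·t^2, 8·s·t + 6·t - sin(t)]].
At the point, J = [[1.000, 3.250], [6.000, 9.15853]].
det J = -10.341.

-10.341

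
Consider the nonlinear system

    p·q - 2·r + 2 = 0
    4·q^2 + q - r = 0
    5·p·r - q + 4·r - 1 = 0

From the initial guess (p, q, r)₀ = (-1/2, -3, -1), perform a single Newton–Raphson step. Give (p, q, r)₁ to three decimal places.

(-0.127, -1.602, 0.841)

At (-1/2, -3, -1): F = (5.500, 34.000, 0.500).
Jacobian J = [[q, p, -2], [0, 8·q + 1, -1], [5·r, -1, 5·p + 4]].
At the point, J = [[-3.000, -0.500, -2.000], [0.000, -23.000, -1.000], [-5.000, -1.000, 1.500]] (det J = 334.000).
Solving J·Δ = −F gives Δ = (0.373, 1.398, 1.841).
Then the next iterate is (p, q, r)₁ = (-0.127, -1.602, 0.841).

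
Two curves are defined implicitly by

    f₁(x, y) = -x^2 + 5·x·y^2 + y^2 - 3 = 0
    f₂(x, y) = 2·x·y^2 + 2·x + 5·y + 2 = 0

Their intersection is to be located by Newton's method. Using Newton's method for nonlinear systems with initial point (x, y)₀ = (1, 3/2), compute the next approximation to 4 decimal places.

(-11.0328, 7.1557)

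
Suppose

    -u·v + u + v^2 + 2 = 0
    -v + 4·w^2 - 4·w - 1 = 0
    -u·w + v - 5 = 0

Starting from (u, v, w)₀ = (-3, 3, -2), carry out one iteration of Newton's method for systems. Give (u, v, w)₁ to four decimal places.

At (-3, 3, -2): F = (17.0000, 20.0000, -8.0000).
Jacobian J = [[-v + 1, -u + 2·v, 0], [0, -1, 8·w - 4], [-w, 1, -u]].
At the point, J = [[-2.0000, 9.0000, 0.0000], [0.0000, -1.0000, -20.0000], [2.0000, 1.0000, 3.0000]] (det J = -394.0000).
Solving J·Δ = −F gives Δ = (3.0178, -1.2183, 1.0609).
Then the next iterate is (u, v, w)₁ = (0.0178, 1.7817, -0.9391).

(0.0178, 1.7817, -0.9391)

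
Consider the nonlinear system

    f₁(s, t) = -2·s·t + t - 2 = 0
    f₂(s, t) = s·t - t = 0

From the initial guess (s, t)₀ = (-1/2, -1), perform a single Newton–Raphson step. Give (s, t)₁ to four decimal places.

At (-1/2, -1): F = (-4.0000, 1.5000).
Jacobian J = [[-2·t, -2·s + 1], [t, s - 1]].
At the point, J = [[2.0000, 2.0000], [-1.0000, -1.5000]] (det J = -1.0000).
Solving J·Δ = −F gives Δ = (3.0000, -1.0000).
Then the next iterate is (s, t)₁ = (2.5000, -2.0000).

(2.5000, -2.0000)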